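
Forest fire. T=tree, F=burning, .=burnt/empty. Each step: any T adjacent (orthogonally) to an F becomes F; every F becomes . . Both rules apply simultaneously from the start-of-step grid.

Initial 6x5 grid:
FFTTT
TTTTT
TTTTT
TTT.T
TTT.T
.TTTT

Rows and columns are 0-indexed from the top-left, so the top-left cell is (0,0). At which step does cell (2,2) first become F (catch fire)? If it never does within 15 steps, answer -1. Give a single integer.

Step 1: cell (2,2)='T' (+3 fires, +2 burnt)
Step 2: cell (2,2)='T' (+4 fires, +3 burnt)
Step 3: cell (2,2)='F' (+5 fires, +4 burnt)
  -> target ignites at step 3
Step 4: cell (2,2)='.' (+5 fires, +5 burnt)
Step 5: cell (2,2)='.' (+3 fires, +5 burnt)
Step 6: cell (2,2)='.' (+2 fires, +3 burnt)
Step 7: cell (2,2)='.' (+2 fires, +2 burnt)
Step 8: cell (2,2)='.' (+1 fires, +2 burnt)
Step 9: cell (2,2)='.' (+0 fires, +1 burnt)
  fire out at step 9

3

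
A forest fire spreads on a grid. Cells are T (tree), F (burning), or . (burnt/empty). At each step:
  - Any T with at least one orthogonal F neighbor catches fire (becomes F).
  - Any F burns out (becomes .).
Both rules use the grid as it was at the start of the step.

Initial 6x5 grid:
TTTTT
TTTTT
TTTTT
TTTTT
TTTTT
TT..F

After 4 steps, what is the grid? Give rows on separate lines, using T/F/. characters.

Step 1: 1 trees catch fire, 1 burn out
  TTTTT
  TTTTT
  TTTTT
  TTTTT
  TTTTF
  TT...
Step 2: 2 trees catch fire, 1 burn out
  TTTTT
  TTTTT
  TTTTT
  TTTTF
  TTTF.
  TT...
Step 3: 3 trees catch fire, 2 burn out
  TTTTT
  TTTTT
  TTTTF
  TTTF.
  TTF..
  TT...
Step 4: 4 trees catch fire, 3 burn out
  TTTTT
  TTTTF
  TTTF.
  TTF..
  TF...
  TT...

TTTTT
TTTTF
TTTF.
TTF..
TF...
TT...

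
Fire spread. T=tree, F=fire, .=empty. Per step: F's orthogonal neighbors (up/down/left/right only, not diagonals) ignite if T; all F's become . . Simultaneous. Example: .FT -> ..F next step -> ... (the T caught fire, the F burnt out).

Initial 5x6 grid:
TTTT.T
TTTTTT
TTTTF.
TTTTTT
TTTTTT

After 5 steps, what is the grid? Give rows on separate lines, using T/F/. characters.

Step 1: 3 trees catch fire, 1 burn out
  TTTT.T
  TTTTFT
  TTTF..
  TTTTFT
  TTTTTT
Step 2: 6 trees catch fire, 3 burn out
  TTTT.T
  TTTF.F
  TTF...
  TTTF.F
  TTTTFT
Step 3: 7 trees catch fire, 6 burn out
  TTTF.F
  TTF...
  TF....
  TTF...
  TTTF.F
Step 4: 5 trees catch fire, 7 burn out
  TTF...
  TF....
  F.....
  TF....
  TTF...
Step 5: 4 trees catch fire, 5 burn out
  TF....
  F.....
  ......
  F.....
  TF....

TF....
F.....
......
F.....
TF....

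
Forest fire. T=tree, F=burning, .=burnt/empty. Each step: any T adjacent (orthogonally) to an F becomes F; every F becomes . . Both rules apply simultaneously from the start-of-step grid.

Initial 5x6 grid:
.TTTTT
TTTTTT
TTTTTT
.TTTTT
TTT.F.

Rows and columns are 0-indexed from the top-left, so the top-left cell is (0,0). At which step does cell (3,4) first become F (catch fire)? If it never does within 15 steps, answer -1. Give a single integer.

Step 1: cell (3,4)='F' (+1 fires, +1 burnt)
  -> target ignites at step 1
Step 2: cell (3,4)='.' (+3 fires, +1 burnt)
Step 3: cell (3,4)='.' (+4 fires, +3 burnt)
Step 4: cell (3,4)='.' (+6 fires, +4 burnt)
Step 5: cell (3,4)='.' (+5 fires, +6 burnt)
Step 6: cell (3,4)='.' (+4 fires, +5 burnt)
Step 7: cell (3,4)='.' (+2 fires, +4 burnt)
Step 8: cell (3,4)='.' (+0 fires, +2 burnt)
  fire out at step 8

1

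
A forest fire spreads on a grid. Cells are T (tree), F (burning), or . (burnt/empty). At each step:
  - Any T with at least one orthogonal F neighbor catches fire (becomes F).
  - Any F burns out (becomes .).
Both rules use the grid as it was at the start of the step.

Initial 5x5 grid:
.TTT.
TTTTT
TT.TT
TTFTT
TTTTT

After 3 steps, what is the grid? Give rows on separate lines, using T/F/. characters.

Step 1: 3 trees catch fire, 1 burn out
  .TTT.
  TTTTT
  TT.TT
  TF.FT
  TTFTT
Step 2: 6 trees catch fire, 3 burn out
  .TTT.
  TTTTT
  TF.FT
  F...F
  TF.FT
Step 3: 6 trees catch fire, 6 burn out
  .TTT.
  TFTFT
  F...F
  .....
  F...F

.TTT.
TFTFT
F...F
.....
F...F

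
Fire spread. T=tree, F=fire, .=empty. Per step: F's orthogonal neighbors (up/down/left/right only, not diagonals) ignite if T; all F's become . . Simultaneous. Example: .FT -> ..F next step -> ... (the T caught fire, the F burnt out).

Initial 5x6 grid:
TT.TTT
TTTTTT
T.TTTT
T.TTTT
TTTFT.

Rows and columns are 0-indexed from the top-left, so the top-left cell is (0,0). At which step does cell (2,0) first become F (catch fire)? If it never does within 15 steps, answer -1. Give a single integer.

Step 1: cell (2,0)='T' (+3 fires, +1 burnt)
Step 2: cell (2,0)='T' (+4 fires, +3 burnt)
Step 3: cell (2,0)='T' (+5 fires, +4 burnt)
Step 4: cell (2,0)='T' (+5 fires, +5 burnt)
Step 5: cell (2,0)='F' (+4 fires, +5 burnt)
  -> target ignites at step 5
Step 6: cell (2,0)='.' (+3 fires, +4 burnt)
Step 7: cell (2,0)='.' (+1 fires, +3 burnt)
Step 8: cell (2,0)='.' (+0 fires, +1 burnt)
  fire out at step 8

5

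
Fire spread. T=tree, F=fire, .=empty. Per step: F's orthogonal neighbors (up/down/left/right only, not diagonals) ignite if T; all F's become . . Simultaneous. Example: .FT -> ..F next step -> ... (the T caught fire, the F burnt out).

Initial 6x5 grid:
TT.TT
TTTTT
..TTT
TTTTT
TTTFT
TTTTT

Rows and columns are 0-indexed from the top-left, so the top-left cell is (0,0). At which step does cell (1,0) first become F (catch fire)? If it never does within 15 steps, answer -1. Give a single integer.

Step 1: cell (1,0)='T' (+4 fires, +1 burnt)
Step 2: cell (1,0)='T' (+6 fires, +4 burnt)
Step 3: cell (1,0)='T' (+6 fires, +6 burnt)
Step 4: cell (1,0)='T' (+5 fires, +6 burnt)
Step 5: cell (1,0)='T' (+2 fires, +5 burnt)
Step 6: cell (1,0)='F' (+2 fires, +2 burnt)
  -> target ignites at step 6
Step 7: cell (1,0)='.' (+1 fires, +2 burnt)
Step 8: cell (1,0)='.' (+0 fires, +1 burnt)
  fire out at step 8

6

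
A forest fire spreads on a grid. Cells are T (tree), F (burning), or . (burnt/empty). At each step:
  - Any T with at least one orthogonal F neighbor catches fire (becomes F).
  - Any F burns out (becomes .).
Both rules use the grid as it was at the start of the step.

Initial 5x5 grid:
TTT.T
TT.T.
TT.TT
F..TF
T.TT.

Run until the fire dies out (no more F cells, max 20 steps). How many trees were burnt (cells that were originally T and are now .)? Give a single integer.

Step 1: +4 fires, +2 burnt (F count now 4)
Step 2: +4 fires, +4 burnt (F count now 4)
Step 3: +4 fires, +4 burnt (F count now 4)
Step 4: +1 fires, +4 burnt (F count now 1)
Step 5: +1 fires, +1 burnt (F count now 1)
Step 6: +0 fires, +1 burnt (F count now 0)
Fire out after step 6
Initially T: 15, now '.': 24
Total burnt (originally-T cells now '.'): 14

Answer: 14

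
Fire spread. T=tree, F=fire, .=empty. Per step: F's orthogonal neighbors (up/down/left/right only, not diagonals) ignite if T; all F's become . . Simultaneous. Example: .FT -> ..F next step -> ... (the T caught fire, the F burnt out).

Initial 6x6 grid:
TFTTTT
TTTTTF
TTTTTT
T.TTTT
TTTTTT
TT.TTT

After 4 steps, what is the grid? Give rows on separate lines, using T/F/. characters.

Step 1: 6 trees catch fire, 2 burn out
  F.FTTF
  TFTTF.
  TTTTTF
  T.TTTT
  TTTTTT
  TT.TTT
Step 2: 8 trees catch fire, 6 burn out
  ...FF.
  F.FF..
  TFTTF.
  T.TTTF
  TTTTTT
  TT.TTT
Step 3: 5 trees catch fire, 8 burn out
  ......
  ......
  F.FF..
  T.TTF.
  TTTTTF
  TT.TTT
Step 4: 5 trees catch fire, 5 burn out
  ......
  ......
  ......
  F.FF..
  TTTTF.
  TT.TTF

......
......
......
F.FF..
TTTTF.
TT.TTF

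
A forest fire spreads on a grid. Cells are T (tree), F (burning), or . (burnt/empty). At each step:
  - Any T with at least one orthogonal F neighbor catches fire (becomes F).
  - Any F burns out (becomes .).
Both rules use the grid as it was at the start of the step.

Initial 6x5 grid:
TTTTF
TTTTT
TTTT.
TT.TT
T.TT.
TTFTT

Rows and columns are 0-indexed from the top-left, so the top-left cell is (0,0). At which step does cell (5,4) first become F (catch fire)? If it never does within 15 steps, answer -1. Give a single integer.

Step 1: cell (5,4)='T' (+5 fires, +2 burnt)
Step 2: cell (5,4)='F' (+5 fires, +5 burnt)
  -> target ignites at step 2
Step 3: cell (5,4)='.' (+5 fires, +5 burnt)
Step 4: cell (5,4)='.' (+5 fires, +5 burnt)
Step 5: cell (5,4)='.' (+4 fires, +5 burnt)
Step 6: cell (5,4)='.' (+0 fires, +4 burnt)
  fire out at step 6

2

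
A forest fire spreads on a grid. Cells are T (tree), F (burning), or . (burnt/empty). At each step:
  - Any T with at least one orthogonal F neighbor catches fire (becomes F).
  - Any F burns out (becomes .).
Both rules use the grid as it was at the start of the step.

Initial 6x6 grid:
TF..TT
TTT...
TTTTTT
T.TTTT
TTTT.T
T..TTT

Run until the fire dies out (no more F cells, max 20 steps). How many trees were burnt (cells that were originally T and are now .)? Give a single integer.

Answer: 24

Derivation:
Step 1: +2 fires, +1 burnt (F count now 2)
Step 2: +3 fires, +2 burnt (F count now 3)
Step 3: +2 fires, +3 burnt (F count now 2)
Step 4: +3 fires, +2 burnt (F count now 3)
Step 5: +4 fires, +3 burnt (F count now 4)
Step 6: +5 fires, +4 burnt (F count now 5)
Step 7: +2 fires, +5 burnt (F count now 2)
Step 8: +2 fires, +2 burnt (F count now 2)
Step 9: +1 fires, +2 burnt (F count now 1)
Step 10: +0 fires, +1 burnt (F count now 0)
Fire out after step 10
Initially T: 26, now '.': 34
Total burnt (originally-T cells now '.'): 24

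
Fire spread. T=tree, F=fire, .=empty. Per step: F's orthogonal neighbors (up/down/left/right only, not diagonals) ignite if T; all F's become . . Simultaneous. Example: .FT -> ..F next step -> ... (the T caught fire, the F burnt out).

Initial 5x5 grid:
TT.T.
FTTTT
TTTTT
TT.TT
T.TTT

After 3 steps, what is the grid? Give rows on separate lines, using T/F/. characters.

Step 1: 3 trees catch fire, 1 burn out
  FT.T.
  .FTTT
  FTTTT
  TT.TT
  T.TTT
Step 2: 4 trees catch fire, 3 burn out
  .F.T.
  ..FTT
  .FTTT
  FT.TT
  T.TTT
Step 3: 4 trees catch fire, 4 burn out
  ...T.
  ...FT
  ..FTT
  .F.TT
  F.TTT

...T.
...FT
..FTT
.F.TT
F.TTT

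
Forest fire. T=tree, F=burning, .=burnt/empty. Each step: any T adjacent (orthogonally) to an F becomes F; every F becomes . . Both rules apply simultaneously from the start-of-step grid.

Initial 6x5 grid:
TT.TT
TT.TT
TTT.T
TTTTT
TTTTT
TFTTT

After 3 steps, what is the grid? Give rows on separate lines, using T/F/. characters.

Step 1: 3 trees catch fire, 1 burn out
  TT.TT
  TT.TT
  TTT.T
  TTTTT
  TFTTT
  F.FTT
Step 2: 4 trees catch fire, 3 burn out
  TT.TT
  TT.TT
  TTT.T
  TFTTT
  F.FTT
  ...FT
Step 3: 5 trees catch fire, 4 burn out
  TT.TT
  TT.TT
  TFT.T
  F.FTT
  ...FT
  ....F

TT.TT
TT.TT
TFT.T
F.FTT
...FT
....F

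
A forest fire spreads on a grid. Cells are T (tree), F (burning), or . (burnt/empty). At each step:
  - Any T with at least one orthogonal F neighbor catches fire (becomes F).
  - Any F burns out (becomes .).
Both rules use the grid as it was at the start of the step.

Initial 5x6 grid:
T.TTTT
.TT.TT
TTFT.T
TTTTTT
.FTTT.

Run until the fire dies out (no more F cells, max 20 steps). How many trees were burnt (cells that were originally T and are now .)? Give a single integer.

Step 1: +6 fires, +2 burnt (F count now 6)
Step 2: +6 fires, +6 burnt (F count now 6)
Step 3: +3 fires, +6 burnt (F count now 3)
Step 4: +2 fires, +3 burnt (F count now 2)
Step 5: +3 fires, +2 burnt (F count now 3)
Step 6: +1 fires, +3 burnt (F count now 1)
Step 7: +0 fires, +1 burnt (F count now 0)
Fire out after step 7
Initially T: 22, now '.': 29
Total burnt (originally-T cells now '.'): 21

Answer: 21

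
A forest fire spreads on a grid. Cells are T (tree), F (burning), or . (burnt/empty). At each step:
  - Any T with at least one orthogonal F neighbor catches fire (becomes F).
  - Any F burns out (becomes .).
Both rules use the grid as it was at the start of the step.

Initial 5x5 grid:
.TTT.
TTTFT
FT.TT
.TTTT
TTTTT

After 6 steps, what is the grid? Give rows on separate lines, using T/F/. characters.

Step 1: 6 trees catch fire, 2 burn out
  .TTF.
  FTF.F
  .F.FT
  .TTTT
  TTTTT
Step 2: 5 trees catch fire, 6 burn out
  .TF..
  .F...
  ....F
  .FTFT
  TTTTT
Step 3: 5 trees catch fire, 5 burn out
  .F...
  .....
  .....
  ..F.F
  TFTFT
Step 4: 3 trees catch fire, 5 burn out
  .....
  .....
  .....
  .....
  F.F.F
Step 5: 0 trees catch fire, 3 burn out
  .....
  .....
  .....
  .....
  .....
Step 6: 0 trees catch fire, 0 burn out
  .....
  .....
  .....
  .....
  .....

.....
.....
.....
.....
.....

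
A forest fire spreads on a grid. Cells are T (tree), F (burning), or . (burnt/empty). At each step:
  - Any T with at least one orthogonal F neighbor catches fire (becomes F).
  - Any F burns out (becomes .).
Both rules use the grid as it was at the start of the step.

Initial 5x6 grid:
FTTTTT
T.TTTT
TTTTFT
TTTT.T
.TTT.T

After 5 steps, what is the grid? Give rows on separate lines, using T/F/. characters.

Step 1: 5 trees catch fire, 2 burn out
  .FTTTT
  F.TTFT
  TTTF.F
  TTTT.T
  .TTT.T
Step 2: 8 trees catch fire, 5 burn out
  ..FTFT
  ..TF.F
  FTF...
  TTTF.F
  .TTT.T
Step 3: 8 trees catch fire, 8 burn out
  ...F.F
  ..F...
  .F....
  FTF...
  .TTF.F
Step 4: 2 trees catch fire, 8 burn out
  ......
  ......
  ......
  .F....
  .TF...
Step 5: 1 trees catch fire, 2 burn out
  ......
  ......
  ......
  ......
  .F....

......
......
......
......
.F....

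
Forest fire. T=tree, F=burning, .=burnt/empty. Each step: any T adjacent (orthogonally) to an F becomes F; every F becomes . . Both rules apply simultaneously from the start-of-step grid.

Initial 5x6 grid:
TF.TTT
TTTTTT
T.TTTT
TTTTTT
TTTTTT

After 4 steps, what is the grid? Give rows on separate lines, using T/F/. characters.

Step 1: 2 trees catch fire, 1 burn out
  F..TTT
  TFTTTT
  T.TTTT
  TTTTTT
  TTTTTT
Step 2: 2 trees catch fire, 2 burn out
  ...TTT
  F.FTTT
  T.TTTT
  TTTTTT
  TTTTTT
Step 3: 3 trees catch fire, 2 burn out
  ...TTT
  ...FTT
  F.FTTT
  TTTTTT
  TTTTTT
Step 4: 5 trees catch fire, 3 burn out
  ...FTT
  ....FT
  ...FTT
  FTFTTT
  TTTTTT

...FTT
....FT
...FTT
FTFTTT
TTTTTT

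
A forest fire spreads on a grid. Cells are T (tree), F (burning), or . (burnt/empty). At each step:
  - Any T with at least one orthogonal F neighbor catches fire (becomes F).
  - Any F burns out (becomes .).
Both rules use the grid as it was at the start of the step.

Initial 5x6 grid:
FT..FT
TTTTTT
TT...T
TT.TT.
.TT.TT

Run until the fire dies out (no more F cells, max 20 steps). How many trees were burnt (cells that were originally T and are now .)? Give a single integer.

Answer: 15

Derivation:
Step 1: +4 fires, +2 burnt (F count now 4)
Step 2: +4 fires, +4 burnt (F count now 4)
Step 3: +4 fires, +4 burnt (F count now 4)
Step 4: +1 fires, +4 burnt (F count now 1)
Step 5: +1 fires, +1 burnt (F count now 1)
Step 6: +1 fires, +1 burnt (F count now 1)
Step 7: +0 fires, +1 burnt (F count now 0)
Fire out after step 7
Initially T: 19, now '.': 26
Total burnt (originally-T cells now '.'): 15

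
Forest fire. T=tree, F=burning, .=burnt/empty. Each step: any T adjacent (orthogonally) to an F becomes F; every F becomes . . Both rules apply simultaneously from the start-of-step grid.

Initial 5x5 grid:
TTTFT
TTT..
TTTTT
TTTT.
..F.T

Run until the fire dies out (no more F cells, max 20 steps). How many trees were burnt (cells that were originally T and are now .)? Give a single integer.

Answer: 16

Derivation:
Step 1: +3 fires, +2 burnt (F count now 3)
Step 2: +5 fires, +3 burnt (F count now 5)
Step 3: +5 fires, +5 burnt (F count now 5)
Step 4: +3 fires, +5 burnt (F count now 3)
Step 5: +0 fires, +3 burnt (F count now 0)
Fire out after step 5
Initially T: 17, now '.': 24
Total burnt (originally-T cells now '.'): 16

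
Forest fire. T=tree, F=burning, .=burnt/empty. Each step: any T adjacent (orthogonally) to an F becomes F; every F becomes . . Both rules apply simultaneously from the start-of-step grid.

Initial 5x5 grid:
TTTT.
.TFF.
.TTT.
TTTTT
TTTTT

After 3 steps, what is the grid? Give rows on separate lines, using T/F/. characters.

Step 1: 5 trees catch fire, 2 burn out
  TTFF.
  .F...
  .TFF.
  TTTTT
  TTTTT
Step 2: 4 trees catch fire, 5 burn out
  TF...
  .....
  .F...
  TTFFT
  TTTTT
Step 3: 5 trees catch fire, 4 burn out
  F....
  .....
  .....
  TF..F
  TTFFT

F....
.....
.....
TF..F
TTFFT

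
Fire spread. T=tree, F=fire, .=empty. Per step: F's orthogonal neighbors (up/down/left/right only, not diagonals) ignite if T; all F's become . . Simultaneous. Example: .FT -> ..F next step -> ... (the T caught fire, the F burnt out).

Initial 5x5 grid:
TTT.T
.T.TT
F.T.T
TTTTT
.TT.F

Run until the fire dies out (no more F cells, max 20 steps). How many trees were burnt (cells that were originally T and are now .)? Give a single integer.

Step 1: +2 fires, +2 burnt (F count now 2)
Step 2: +3 fires, +2 burnt (F count now 3)
Step 3: +3 fires, +3 burnt (F count now 3)
Step 4: +4 fires, +3 burnt (F count now 4)
Step 5: +0 fires, +4 burnt (F count now 0)
Fire out after step 5
Initially T: 16, now '.': 21
Total burnt (originally-T cells now '.'): 12

Answer: 12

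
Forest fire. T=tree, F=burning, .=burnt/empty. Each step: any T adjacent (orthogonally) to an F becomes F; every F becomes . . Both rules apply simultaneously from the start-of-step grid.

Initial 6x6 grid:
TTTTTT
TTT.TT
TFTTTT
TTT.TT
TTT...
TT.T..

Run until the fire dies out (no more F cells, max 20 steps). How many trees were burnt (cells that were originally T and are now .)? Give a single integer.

Answer: 26

Derivation:
Step 1: +4 fires, +1 burnt (F count now 4)
Step 2: +7 fires, +4 burnt (F count now 7)
Step 3: +6 fires, +7 burnt (F count now 6)
Step 4: +5 fires, +6 burnt (F count now 5)
Step 5: +3 fires, +5 burnt (F count now 3)
Step 6: +1 fires, +3 burnt (F count now 1)
Step 7: +0 fires, +1 burnt (F count now 0)
Fire out after step 7
Initially T: 27, now '.': 35
Total burnt (originally-T cells now '.'): 26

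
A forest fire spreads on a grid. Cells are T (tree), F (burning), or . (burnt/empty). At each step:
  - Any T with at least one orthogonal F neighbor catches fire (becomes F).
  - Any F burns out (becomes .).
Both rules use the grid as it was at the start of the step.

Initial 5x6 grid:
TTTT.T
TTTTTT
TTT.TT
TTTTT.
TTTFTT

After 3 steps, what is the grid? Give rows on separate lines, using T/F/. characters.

Step 1: 3 trees catch fire, 1 burn out
  TTTT.T
  TTTTTT
  TTT.TT
  TTTFT.
  TTF.FT
Step 2: 4 trees catch fire, 3 burn out
  TTTT.T
  TTTTTT
  TTT.TT
  TTF.F.
  TF...F
Step 3: 4 trees catch fire, 4 burn out
  TTTT.T
  TTTTTT
  TTF.FT
  TF....
  F.....

TTTT.T
TTTTTT
TTF.FT
TF....
F.....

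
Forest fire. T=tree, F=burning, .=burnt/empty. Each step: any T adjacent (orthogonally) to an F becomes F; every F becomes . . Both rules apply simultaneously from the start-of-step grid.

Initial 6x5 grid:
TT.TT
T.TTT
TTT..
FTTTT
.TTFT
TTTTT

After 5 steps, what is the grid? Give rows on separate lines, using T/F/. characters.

Step 1: 6 trees catch fire, 2 burn out
  TT.TT
  T.TTT
  FTT..
  .FTFT
  .TF.F
  TTTFT
Step 2: 7 trees catch fire, 6 burn out
  TT.TT
  F.TTT
  .FT..
  ..F.F
  .F...
  TTF.F
Step 3: 3 trees catch fire, 7 burn out
  FT.TT
  ..TTT
  ..F..
  .....
  .....
  TF...
Step 4: 3 trees catch fire, 3 burn out
  .F.TT
  ..FTT
  .....
  .....
  .....
  F....
Step 5: 1 trees catch fire, 3 burn out
  ...TT
  ...FT
  .....
  .....
  .....
  .....

...TT
...FT
.....
.....
.....
.....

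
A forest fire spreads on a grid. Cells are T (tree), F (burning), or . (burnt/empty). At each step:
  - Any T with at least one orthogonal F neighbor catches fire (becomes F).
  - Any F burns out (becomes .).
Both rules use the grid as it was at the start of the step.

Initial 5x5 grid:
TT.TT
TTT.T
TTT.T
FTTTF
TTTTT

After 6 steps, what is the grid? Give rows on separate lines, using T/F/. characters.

Step 1: 6 trees catch fire, 2 burn out
  TT.TT
  TTT.T
  FTT.F
  .FTF.
  FTTTF
Step 2: 6 trees catch fire, 6 burn out
  TT.TT
  FTT.F
  .FT..
  ..F..
  .FTF.
Step 3: 5 trees catch fire, 6 burn out
  FT.TF
  .FT..
  ..F..
  .....
  ..F..
Step 4: 3 trees catch fire, 5 burn out
  .F.F.
  ..F..
  .....
  .....
  .....
Step 5: 0 trees catch fire, 3 burn out
  .....
  .....
  .....
  .....
  .....
Step 6: 0 trees catch fire, 0 burn out
  .....
  .....
  .....
  .....
  .....

.....
.....
.....
.....
.....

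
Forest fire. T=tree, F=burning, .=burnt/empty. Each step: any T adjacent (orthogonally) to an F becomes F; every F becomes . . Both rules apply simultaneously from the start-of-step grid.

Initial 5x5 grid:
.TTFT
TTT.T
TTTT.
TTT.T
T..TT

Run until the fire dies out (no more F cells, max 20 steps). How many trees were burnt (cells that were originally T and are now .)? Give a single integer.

Step 1: +2 fires, +1 burnt (F count now 2)
Step 2: +3 fires, +2 burnt (F count now 3)
Step 3: +2 fires, +3 burnt (F count now 2)
Step 4: +4 fires, +2 burnt (F count now 4)
Step 5: +2 fires, +4 burnt (F count now 2)
Step 6: +1 fires, +2 burnt (F count now 1)
Step 7: +1 fires, +1 burnt (F count now 1)
Step 8: +0 fires, +1 burnt (F count now 0)
Fire out after step 8
Initially T: 18, now '.': 22
Total burnt (originally-T cells now '.'): 15

Answer: 15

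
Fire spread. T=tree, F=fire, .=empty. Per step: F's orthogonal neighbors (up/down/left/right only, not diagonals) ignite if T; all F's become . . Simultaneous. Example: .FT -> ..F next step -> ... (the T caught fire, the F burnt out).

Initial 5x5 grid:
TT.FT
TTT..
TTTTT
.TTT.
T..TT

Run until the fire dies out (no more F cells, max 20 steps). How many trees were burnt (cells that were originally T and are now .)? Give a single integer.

Answer: 1

Derivation:
Step 1: +1 fires, +1 burnt (F count now 1)
Step 2: +0 fires, +1 burnt (F count now 0)
Fire out after step 2
Initially T: 17, now '.': 9
Total burnt (originally-T cells now '.'): 1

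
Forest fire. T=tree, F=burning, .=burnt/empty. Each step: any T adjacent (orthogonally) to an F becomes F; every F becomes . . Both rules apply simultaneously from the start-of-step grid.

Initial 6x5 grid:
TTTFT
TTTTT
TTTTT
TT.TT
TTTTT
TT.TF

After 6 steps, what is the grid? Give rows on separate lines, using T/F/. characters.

Step 1: 5 trees catch fire, 2 burn out
  TTF.F
  TTTFT
  TTTTT
  TT.TT
  TTTTF
  TT.F.
Step 2: 6 trees catch fire, 5 burn out
  TF...
  TTF.F
  TTTFT
  TT.TF
  TTTF.
  TT...
Step 3: 6 trees catch fire, 6 burn out
  F....
  TF...
  TTF.F
  TT.F.
  TTF..
  TT...
Step 4: 3 trees catch fire, 6 burn out
  .....
  F....
  TF...
  TT...
  TF...
  TT...
Step 5: 4 trees catch fire, 3 burn out
  .....
  .....
  F....
  TF...
  F....
  TF...
Step 6: 2 trees catch fire, 4 burn out
  .....
  .....
  .....
  F....
  .....
  F....

.....
.....
.....
F....
.....
F....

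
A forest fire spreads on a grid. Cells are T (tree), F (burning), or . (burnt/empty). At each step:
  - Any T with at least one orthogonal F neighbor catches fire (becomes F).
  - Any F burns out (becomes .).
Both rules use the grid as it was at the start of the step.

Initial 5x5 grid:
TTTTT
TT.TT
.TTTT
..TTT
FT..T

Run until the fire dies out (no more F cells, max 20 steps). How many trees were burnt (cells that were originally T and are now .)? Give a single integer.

Answer: 1

Derivation:
Step 1: +1 fires, +1 burnt (F count now 1)
Step 2: +0 fires, +1 burnt (F count now 0)
Fire out after step 2
Initially T: 18, now '.': 8
Total burnt (originally-T cells now '.'): 1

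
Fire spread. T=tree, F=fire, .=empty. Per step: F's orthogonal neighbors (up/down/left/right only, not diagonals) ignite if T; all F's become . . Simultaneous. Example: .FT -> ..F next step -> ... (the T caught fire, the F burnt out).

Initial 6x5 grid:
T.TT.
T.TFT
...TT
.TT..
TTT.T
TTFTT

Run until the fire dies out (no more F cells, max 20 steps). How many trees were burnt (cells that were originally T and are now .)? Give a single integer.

Step 1: +7 fires, +2 burnt (F count now 7)
Step 2: +6 fires, +7 burnt (F count now 6)
Step 3: +3 fires, +6 burnt (F count now 3)
Step 4: +0 fires, +3 burnt (F count now 0)
Fire out after step 4
Initially T: 18, now '.': 28
Total burnt (originally-T cells now '.'): 16

Answer: 16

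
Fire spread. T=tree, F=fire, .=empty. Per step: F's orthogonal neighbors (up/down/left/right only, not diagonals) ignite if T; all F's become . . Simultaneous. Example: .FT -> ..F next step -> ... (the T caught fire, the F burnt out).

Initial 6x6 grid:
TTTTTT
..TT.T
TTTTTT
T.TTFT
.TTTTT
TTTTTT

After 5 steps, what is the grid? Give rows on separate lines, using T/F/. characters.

Step 1: 4 trees catch fire, 1 burn out
  TTTTTT
  ..TT.T
  TTTTFT
  T.TF.F
  .TTTFT
  TTTTTT
Step 2: 6 trees catch fire, 4 burn out
  TTTTTT
  ..TT.T
  TTTF.F
  T.F...
  .TTF.F
  TTTTFT
Step 3: 6 trees catch fire, 6 burn out
  TTTTTT
  ..TF.F
  TTF...
  T.....
  .TF...
  TTTF.F
Step 4: 6 trees catch fire, 6 burn out
  TTTFTF
  ..F...
  TF....
  T.....
  .F....
  TTF...
Step 5: 4 trees catch fire, 6 burn out
  TTF.F.
  ......
  F.....
  T.....
  ......
  TF....

TTF.F.
......
F.....
T.....
......
TF....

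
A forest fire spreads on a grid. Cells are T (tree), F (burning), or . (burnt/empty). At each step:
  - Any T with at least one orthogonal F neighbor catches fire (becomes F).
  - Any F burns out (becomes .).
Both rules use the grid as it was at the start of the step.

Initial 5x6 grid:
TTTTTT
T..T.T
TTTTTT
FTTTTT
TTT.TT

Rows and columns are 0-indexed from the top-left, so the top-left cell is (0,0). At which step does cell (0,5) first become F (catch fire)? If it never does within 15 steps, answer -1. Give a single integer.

Step 1: cell (0,5)='T' (+3 fires, +1 burnt)
Step 2: cell (0,5)='T' (+4 fires, +3 burnt)
Step 3: cell (0,5)='T' (+4 fires, +4 burnt)
Step 4: cell (0,5)='T' (+3 fires, +4 burnt)
Step 5: cell (0,5)='T' (+5 fires, +3 burnt)
Step 6: cell (0,5)='T' (+3 fires, +5 burnt)
Step 7: cell (0,5)='T' (+2 fires, +3 burnt)
Step 8: cell (0,5)='F' (+1 fires, +2 burnt)
  -> target ignites at step 8
Step 9: cell (0,5)='.' (+0 fires, +1 burnt)
  fire out at step 9

8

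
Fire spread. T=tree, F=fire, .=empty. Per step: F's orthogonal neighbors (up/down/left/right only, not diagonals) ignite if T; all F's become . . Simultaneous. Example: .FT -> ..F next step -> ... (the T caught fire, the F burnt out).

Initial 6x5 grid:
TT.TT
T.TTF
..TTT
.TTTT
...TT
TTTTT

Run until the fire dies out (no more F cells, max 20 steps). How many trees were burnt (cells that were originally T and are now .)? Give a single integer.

Answer: 18

Derivation:
Step 1: +3 fires, +1 burnt (F count now 3)
Step 2: +4 fires, +3 burnt (F count now 4)
Step 3: +3 fires, +4 burnt (F count now 3)
Step 4: +3 fires, +3 burnt (F count now 3)
Step 5: +2 fires, +3 burnt (F count now 2)
Step 6: +1 fires, +2 burnt (F count now 1)
Step 7: +1 fires, +1 burnt (F count now 1)
Step 8: +1 fires, +1 burnt (F count now 1)
Step 9: +0 fires, +1 burnt (F count now 0)
Fire out after step 9
Initially T: 21, now '.': 27
Total burnt (originally-T cells now '.'): 18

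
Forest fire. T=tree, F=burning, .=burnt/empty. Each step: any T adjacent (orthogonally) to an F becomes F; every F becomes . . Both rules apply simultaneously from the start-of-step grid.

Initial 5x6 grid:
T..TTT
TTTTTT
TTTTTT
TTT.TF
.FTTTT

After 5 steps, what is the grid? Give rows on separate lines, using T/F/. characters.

Step 1: 5 trees catch fire, 2 burn out
  T..TTT
  TTTTTT
  TTTTTF
  TFT.F.
  ..FTTF
Step 2: 7 trees catch fire, 5 burn out
  T..TTT
  TTTTTF
  TFTTF.
  F.F...
  ...FF.
Step 3: 6 trees catch fire, 7 burn out
  T..TTF
  TFTTF.
  F.FF..
  ......
  ......
Step 4: 4 trees catch fire, 6 burn out
  T..TF.
  F.FF..
  ......
  ......
  ......
Step 5: 2 trees catch fire, 4 burn out
  F..F..
  ......
  ......
  ......
  ......

F..F..
......
......
......
......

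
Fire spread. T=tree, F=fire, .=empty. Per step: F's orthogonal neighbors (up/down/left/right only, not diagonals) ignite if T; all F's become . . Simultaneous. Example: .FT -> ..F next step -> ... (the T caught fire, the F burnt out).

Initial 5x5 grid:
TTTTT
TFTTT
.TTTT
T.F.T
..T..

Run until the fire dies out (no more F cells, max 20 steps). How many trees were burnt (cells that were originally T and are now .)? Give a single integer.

Answer: 15

Derivation:
Step 1: +6 fires, +2 burnt (F count now 6)
Step 2: +4 fires, +6 burnt (F count now 4)
Step 3: +3 fires, +4 burnt (F count now 3)
Step 4: +2 fires, +3 burnt (F count now 2)
Step 5: +0 fires, +2 burnt (F count now 0)
Fire out after step 5
Initially T: 16, now '.': 24
Total burnt (originally-T cells now '.'): 15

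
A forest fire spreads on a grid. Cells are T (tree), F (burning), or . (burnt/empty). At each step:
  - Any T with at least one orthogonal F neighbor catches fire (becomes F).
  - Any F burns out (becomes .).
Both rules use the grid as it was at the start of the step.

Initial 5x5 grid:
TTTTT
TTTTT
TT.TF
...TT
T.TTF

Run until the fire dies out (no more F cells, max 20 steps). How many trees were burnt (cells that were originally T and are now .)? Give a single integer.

Step 1: +4 fires, +2 burnt (F count now 4)
Step 2: +4 fires, +4 burnt (F count now 4)
Step 3: +2 fires, +4 burnt (F count now 2)
Step 4: +2 fires, +2 burnt (F count now 2)
Step 5: +3 fires, +2 burnt (F count now 3)
Step 6: +2 fires, +3 burnt (F count now 2)
Step 7: +0 fires, +2 burnt (F count now 0)
Fire out after step 7
Initially T: 18, now '.': 24
Total burnt (originally-T cells now '.'): 17

Answer: 17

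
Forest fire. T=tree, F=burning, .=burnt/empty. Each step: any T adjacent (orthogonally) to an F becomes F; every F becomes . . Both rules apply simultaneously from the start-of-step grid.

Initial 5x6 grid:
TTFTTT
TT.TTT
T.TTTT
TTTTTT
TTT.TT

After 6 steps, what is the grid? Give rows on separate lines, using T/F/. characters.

Step 1: 2 trees catch fire, 1 burn out
  TF.FTT
  TT.TTT
  T.TTTT
  TTTTTT
  TTT.TT
Step 2: 4 trees catch fire, 2 burn out
  F...FT
  TF.FTT
  T.TTTT
  TTTTTT
  TTT.TT
Step 3: 4 trees catch fire, 4 burn out
  .....F
  F...FT
  T.TFTT
  TTTTTT
  TTT.TT
Step 4: 5 trees catch fire, 4 burn out
  ......
  .....F
  F.F.FT
  TTTFTT
  TTT.TT
Step 5: 4 trees catch fire, 5 burn out
  ......
  ......
  .....F
  FTF.FT
  TTT.TT
Step 6: 5 trees catch fire, 4 burn out
  ......
  ......
  ......
  .F...F
  FTF.FT

......
......
......
.F...F
FTF.FT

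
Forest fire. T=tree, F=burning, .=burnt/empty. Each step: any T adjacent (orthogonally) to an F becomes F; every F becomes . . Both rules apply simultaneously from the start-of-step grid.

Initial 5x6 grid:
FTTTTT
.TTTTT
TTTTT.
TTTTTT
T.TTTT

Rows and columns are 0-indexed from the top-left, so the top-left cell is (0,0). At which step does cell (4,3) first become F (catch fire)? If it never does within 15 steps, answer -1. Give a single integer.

Step 1: cell (4,3)='T' (+1 fires, +1 burnt)
Step 2: cell (4,3)='T' (+2 fires, +1 burnt)
Step 3: cell (4,3)='T' (+3 fires, +2 burnt)
Step 4: cell (4,3)='T' (+5 fires, +3 burnt)
Step 5: cell (4,3)='T' (+5 fires, +5 burnt)
Step 6: cell (4,3)='T' (+5 fires, +5 burnt)
Step 7: cell (4,3)='F' (+2 fires, +5 burnt)
  -> target ignites at step 7
Step 8: cell (4,3)='.' (+2 fires, +2 burnt)
Step 9: cell (4,3)='.' (+1 fires, +2 burnt)
Step 10: cell (4,3)='.' (+0 fires, +1 burnt)
  fire out at step 10

7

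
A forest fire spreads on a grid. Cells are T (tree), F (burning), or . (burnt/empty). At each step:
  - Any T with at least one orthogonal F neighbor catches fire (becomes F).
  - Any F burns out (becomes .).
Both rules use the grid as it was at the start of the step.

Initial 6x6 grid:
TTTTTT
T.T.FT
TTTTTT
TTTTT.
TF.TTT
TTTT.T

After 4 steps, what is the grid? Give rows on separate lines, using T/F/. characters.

Step 1: 6 trees catch fire, 2 burn out
  TTTTFT
  T.T..F
  TTTTFT
  TFTTT.
  F..TTT
  TFTT.T
Step 2: 10 trees catch fire, 6 burn out
  TTTF.F
  T.T...
  TFTF.F
  F.FTF.
  ...TTT
  F.FT.T
Step 3: 6 trees catch fire, 10 burn out
  TTF...
  T.T...
  F.F...
  ...F..
  ...TFT
  ...F.T
Step 4: 5 trees catch fire, 6 burn out
  TF....
  F.F...
  ......
  ......
  ...F.F
  .....T

TF....
F.F...
......
......
...F.F
.....T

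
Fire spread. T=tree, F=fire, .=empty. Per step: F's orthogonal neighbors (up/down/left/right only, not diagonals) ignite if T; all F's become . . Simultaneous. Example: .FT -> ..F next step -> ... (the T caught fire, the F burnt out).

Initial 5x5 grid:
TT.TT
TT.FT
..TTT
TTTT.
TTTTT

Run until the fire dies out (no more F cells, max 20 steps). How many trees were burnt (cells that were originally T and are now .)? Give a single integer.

Step 1: +3 fires, +1 burnt (F count now 3)
Step 2: +4 fires, +3 burnt (F count now 4)
Step 3: +2 fires, +4 burnt (F count now 2)
Step 4: +3 fires, +2 burnt (F count now 3)
Step 5: +2 fires, +3 burnt (F count now 2)
Step 6: +1 fires, +2 burnt (F count now 1)
Step 7: +0 fires, +1 burnt (F count now 0)
Fire out after step 7
Initially T: 19, now '.': 21
Total burnt (originally-T cells now '.'): 15

Answer: 15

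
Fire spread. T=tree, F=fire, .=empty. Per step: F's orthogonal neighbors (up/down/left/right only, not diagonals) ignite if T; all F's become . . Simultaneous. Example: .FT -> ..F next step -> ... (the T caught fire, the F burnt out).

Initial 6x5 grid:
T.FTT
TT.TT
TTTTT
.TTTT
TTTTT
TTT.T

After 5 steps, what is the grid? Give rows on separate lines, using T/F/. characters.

Step 1: 1 trees catch fire, 1 burn out
  T..FT
  TT.TT
  TTTTT
  .TTTT
  TTTTT
  TTT.T
Step 2: 2 trees catch fire, 1 burn out
  T...F
  TT.FT
  TTTTT
  .TTTT
  TTTTT
  TTT.T
Step 3: 2 trees catch fire, 2 burn out
  T....
  TT..F
  TTTFT
  .TTTT
  TTTTT
  TTT.T
Step 4: 3 trees catch fire, 2 burn out
  T....
  TT...
  TTF.F
  .TTFT
  TTTTT
  TTT.T
Step 5: 4 trees catch fire, 3 burn out
  T....
  TT...
  TF...
  .TF.F
  TTTFT
  TTT.T

T....
TT...
TF...
.TF.F
TTTFT
TTT.T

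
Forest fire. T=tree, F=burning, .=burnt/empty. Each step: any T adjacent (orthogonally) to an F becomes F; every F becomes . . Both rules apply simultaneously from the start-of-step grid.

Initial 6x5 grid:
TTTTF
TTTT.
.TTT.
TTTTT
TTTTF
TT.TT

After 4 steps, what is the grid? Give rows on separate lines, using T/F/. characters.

Step 1: 4 trees catch fire, 2 burn out
  TTTF.
  TTTT.
  .TTT.
  TTTTF
  TTTF.
  TT.TF
Step 2: 5 trees catch fire, 4 burn out
  TTF..
  TTTF.
  .TTT.
  TTTF.
  TTF..
  TT.F.
Step 3: 5 trees catch fire, 5 burn out
  TF...
  TTF..
  .TTF.
  TTF..
  TF...
  TT...
Step 4: 6 trees catch fire, 5 burn out
  F....
  TF...
  .TF..
  TF...
  F....
  TF...

F....
TF...
.TF..
TF...
F....
TF...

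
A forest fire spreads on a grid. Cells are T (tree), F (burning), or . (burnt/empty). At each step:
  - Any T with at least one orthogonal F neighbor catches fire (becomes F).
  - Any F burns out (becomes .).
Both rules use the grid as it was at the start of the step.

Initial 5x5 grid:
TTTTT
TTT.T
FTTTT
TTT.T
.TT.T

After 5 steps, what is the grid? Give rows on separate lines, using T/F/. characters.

Step 1: 3 trees catch fire, 1 burn out
  TTTTT
  FTT.T
  .FTTT
  FTT.T
  .TT.T
Step 2: 4 trees catch fire, 3 burn out
  FTTTT
  .FT.T
  ..FTT
  .FT.T
  .TT.T
Step 3: 5 trees catch fire, 4 burn out
  .FTTT
  ..F.T
  ...FT
  ..F.T
  .FT.T
Step 4: 3 trees catch fire, 5 burn out
  ..FTT
  ....T
  ....F
  ....T
  ..F.T
Step 5: 3 trees catch fire, 3 burn out
  ...FT
  ....F
  .....
  ....F
  ....T

...FT
....F
.....
....F
....T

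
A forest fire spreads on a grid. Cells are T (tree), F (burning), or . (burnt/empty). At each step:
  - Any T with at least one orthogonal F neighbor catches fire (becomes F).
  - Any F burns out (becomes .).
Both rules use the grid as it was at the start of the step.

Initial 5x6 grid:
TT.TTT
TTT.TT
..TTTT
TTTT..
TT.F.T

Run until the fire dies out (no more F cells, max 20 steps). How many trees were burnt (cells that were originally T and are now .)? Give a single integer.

Answer: 20

Derivation:
Step 1: +1 fires, +1 burnt (F count now 1)
Step 2: +2 fires, +1 burnt (F count now 2)
Step 3: +3 fires, +2 burnt (F count now 3)
Step 4: +5 fires, +3 burnt (F count now 5)
Step 5: +4 fires, +5 burnt (F count now 4)
Step 6: +4 fires, +4 burnt (F count now 4)
Step 7: +1 fires, +4 burnt (F count now 1)
Step 8: +0 fires, +1 burnt (F count now 0)
Fire out after step 8
Initially T: 21, now '.': 29
Total burnt (originally-T cells now '.'): 20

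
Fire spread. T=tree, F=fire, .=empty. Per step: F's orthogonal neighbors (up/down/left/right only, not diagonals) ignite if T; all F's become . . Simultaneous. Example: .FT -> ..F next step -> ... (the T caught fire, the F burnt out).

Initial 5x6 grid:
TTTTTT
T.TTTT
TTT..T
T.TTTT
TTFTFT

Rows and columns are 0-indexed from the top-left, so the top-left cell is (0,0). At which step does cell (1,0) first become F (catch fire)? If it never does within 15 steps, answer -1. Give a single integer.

Step 1: cell (1,0)='T' (+5 fires, +2 burnt)
Step 2: cell (1,0)='T' (+4 fires, +5 burnt)
Step 3: cell (1,0)='T' (+4 fires, +4 burnt)
Step 4: cell (1,0)='T' (+4 fires, +4 burnt)
Step 5: cell (1,0)='F' (+5 fires, +4 burnt)
  -> target ignites at step 5
Step 6: cell (1,0)='.' (+2 fires, +5 burnt)
Step 7: cell (1,0)='.' (+0 fires, +2 burnt)
  fire out at step 7

5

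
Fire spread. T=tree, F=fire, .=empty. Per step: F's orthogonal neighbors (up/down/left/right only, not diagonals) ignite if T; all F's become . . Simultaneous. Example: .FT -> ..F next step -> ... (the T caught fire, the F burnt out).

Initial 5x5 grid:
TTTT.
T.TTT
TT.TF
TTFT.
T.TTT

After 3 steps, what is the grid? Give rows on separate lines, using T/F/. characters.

Step 1: 5 trees catch fire, 2 burn out
  TTTT.
  T.TTF
  TT.F.
  TF.F.
  T.FTT
Step 2: 4 trees catch fire, 5 burn out
  TTTT.
  T.TF.
  TF...
  F....
  T..FT
Step 3: 5 trees catch fire, 4 burn out
  TTTF.
  T.F..
  F....
  .....
  F...F

TTTF.
T.F..
F....
.....
F...F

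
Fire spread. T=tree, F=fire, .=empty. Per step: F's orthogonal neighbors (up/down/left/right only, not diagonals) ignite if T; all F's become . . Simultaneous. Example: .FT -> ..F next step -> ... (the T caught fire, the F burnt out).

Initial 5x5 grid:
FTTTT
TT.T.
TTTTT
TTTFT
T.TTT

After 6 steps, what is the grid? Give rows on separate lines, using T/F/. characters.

Step 1: 6 trees catch fire, 2 burn out
  .FTTT
  FT.T.
  TTTFT
  TTF.F
  T.TFT
Step 2: 9 trees catch fire, 6 burn out
  ..FTT
  .F.F.
  FTF.F
  TF...
  T.F.F
Step 3: 3 trees catch fire, 9 burn out
  ...FT
  .....
  .F...
  F....
  T....
Step 4: 2 trees catch fire, 3 burn out
  ....F
  .....
  .....
  .....
  F....
Step 5: 0 trees catch fire, 2 burn out
  .....
  .....
  .....
  .....
  .....
Step 6: 0 trees catch fire, 0 burn out
  .....
  .....
  .....
  .....
  .....

.....
.....
.....
.....
.....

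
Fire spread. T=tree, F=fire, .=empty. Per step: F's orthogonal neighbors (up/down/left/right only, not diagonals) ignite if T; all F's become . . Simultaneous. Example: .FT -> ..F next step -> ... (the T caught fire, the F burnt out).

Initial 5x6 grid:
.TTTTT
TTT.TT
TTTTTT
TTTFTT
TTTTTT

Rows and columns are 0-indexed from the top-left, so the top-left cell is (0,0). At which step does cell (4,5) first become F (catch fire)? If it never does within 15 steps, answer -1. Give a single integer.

Step 1: cell (4,5)='T' (+4 fires, +1 burnt)
Step 2: cell (4,5)='T' (+6 fires, +4 burnt)
Step 3: cell (4,5)='F' (+7 fires, +6 burnt)
  -> target ignites at step 3
Step 4: cell (4,5)='.' (+6 fires, +7 burnt)
Step 5: cell (4,5)='.' (+4 fires, +6 burnt)
Step 6: cell (4,5)='.' (+0 fires, +4 burnt)
  fire out at step 6

3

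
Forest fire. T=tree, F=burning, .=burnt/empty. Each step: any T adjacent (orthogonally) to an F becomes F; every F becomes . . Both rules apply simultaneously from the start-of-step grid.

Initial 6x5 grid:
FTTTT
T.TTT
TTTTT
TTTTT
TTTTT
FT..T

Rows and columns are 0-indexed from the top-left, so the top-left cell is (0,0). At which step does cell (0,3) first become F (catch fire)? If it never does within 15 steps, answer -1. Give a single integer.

Step 1: cell (0,3)='T' (+4 fires, +2 burnt)
Step 2: cell (0,3)='T' (+4 fires, +4 burnt)
Step 3: cell (0,3)='F' (+5 fires, +4 burnt)
  -> target ignites at step 3
Step 4: cell (0,3)='.' (+5 fires, +5 burnt)
Step 5: cell (0,3)='.' (+4 fires, +5 burnt)
Step 6: cell (0,3)='.' (+3 fires, +4 burnt)
Step 7: cell (0,3)='.' (+0 fires, +3 burnt)
  fire out at step 7

3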